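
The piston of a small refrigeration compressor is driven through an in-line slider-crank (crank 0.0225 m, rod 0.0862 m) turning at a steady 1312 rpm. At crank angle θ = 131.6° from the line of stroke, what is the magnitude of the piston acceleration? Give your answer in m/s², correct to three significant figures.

ω = 2π·1312/60 = 137.4 rad/s
x(θ) = r cosθ + √(L² − r² sin²θ); with ω constant, a = ω²·d²x/dθ².
d²x/dθ² = −r cosθ − r²(cos2θ)/√u − r⁴ sin²2θ/(4u^{3/2}),  u = L² − r² sin²θ = 0.00714734 m².
Substituting r = 0.0225 m, L = 0.0862 m, θ = 131.6°: d²x/dθ² = +0.015543 m.
a = ω²·d²x/dθ² = (137.4)²·(+0.015543) = +293.4 m/s²;  |a| = 293.4 m/s².

293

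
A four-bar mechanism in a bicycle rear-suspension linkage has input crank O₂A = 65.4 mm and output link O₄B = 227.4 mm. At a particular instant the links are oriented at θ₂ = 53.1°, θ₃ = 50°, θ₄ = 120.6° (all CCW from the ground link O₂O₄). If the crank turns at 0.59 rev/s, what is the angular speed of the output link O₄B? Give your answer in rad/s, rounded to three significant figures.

0.0611

ω₂ = 3.707 rad/s (from 0.59 rev/s).
Differentiating the loop-closure r₂e^{iθ₂}+r₃e^{iθ₃}=r₁+r₄e^{iθ₄} gives r₂ω₂e^{iθ₂}+r₃ω₃e^{iθ₃}=r₄ω₄e^{iθ₄}.
Eliminating the other unknown: ω₄ = r₂ω₂ sin(θ₂−θ₃) / [r₄ sin(θ₄−θ₃)].
Numerator sine = +0.05408; denominator sine = +0.94322.
Result = 0.0654·3.707·(+0.05408) / (0.2274·(+0.94322)) = +0.061127 rad/s; magnitude 0.061127 rad/s.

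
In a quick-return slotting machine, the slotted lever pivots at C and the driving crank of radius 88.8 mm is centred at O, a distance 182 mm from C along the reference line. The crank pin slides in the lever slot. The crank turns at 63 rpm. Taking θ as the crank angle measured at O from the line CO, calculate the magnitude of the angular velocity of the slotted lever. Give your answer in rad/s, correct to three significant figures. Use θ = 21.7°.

ω = 6.597 rad/s (from 63 rpm).
Crank pin A relative to C: A = (d + r cosθ, r sinθ); lever angle φ = atan2(r sinθ, d + r cosθ).
Differentiating tanφ: φ̇ = rω(d cosθ + r)/(d² + r² + 2dr cosθ).
d² + r² + 2dr cosθ = |CA|² = 0.071042 m²;  d cosθ + r = +0.2579 m.
|ω_lever| = |0.0888·6.597·+0.2579| / 0.071042 = 2.1268 rad/s.

2.13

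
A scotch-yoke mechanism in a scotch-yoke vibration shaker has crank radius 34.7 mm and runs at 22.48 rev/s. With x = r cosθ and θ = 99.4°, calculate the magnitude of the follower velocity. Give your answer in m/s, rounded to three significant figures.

4.84

ω = 141.2 rad/s (from 22.48 rev/s).
x = r cosθ ⇒ ẋ = −rω sinθ.
|v| = rω|sinθ| = 0.0347·141.2·|sin 99.4°| = 4.8354 m/s.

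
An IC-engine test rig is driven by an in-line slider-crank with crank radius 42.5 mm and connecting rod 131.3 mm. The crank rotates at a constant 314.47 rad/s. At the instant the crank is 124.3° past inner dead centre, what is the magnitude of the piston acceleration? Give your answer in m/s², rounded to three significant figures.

ω = 314.5 rad/s
x(θ) = r cosθ + √(L² − r² sin²θ); with ω constant, a = ω²·d²x/dθ².
d²x/dθ² = −r cosθ − r²(cos2θ)/√u − r⁴ sin²2θ/(4u^{3/2}),  u = L² − r² sin²θ = 0.016007 m².
Substituting r = 0.0425 m, L = 0.1313 m, θ = 124.3°: d²x/dθ² = +0.02881 m.
a = ω²·d²x/dθ² = (314.5)²·(+0.02881) = +2849.1 m/s²;  |a| = 2849.1 m/s².

2850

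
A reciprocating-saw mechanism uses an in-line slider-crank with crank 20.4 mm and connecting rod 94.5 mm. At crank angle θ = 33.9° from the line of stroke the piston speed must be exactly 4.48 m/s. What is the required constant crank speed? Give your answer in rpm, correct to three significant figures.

3190

For an in-line slider-crank, |v_piston| = rω|sinθ|·[1 + r cosθ/√(L² − r² sin²θ)].
With r = 0.0204 m, L = 0.0945 m, θ = 33.9°: the bracketed kinematic factor |dx/dθ| = 0.013432 m.
ω = v/|dx/dθ| = 4.48/0.013432 = 333.54 rad/s.
N = 60ω/(2π) = 3185.1 rpm.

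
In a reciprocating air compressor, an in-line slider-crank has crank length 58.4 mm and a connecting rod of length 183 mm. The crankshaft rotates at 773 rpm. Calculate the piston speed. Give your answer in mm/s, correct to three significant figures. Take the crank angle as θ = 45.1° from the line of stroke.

4120

ω = 2π·773/60 = 80.95 rad/s
For an in-line slider-crank, x = r cosθ + √(L² − r² sin²θ), so v = −rω sinθ·[1 + r cosθ/√(L² − r² sin²θ)].
With r = 0.0584 m, L = 0.183 m, θ = 45.1°: √(L² − r² sin²θ) = 0.17826 m.
v = −0.0584·80.95·0.70834·[1 + 0.0584·0.70587/0.17826] = -4.1229 m/s.
|v| = 4.1229 m/s = 4122.9 mm/s.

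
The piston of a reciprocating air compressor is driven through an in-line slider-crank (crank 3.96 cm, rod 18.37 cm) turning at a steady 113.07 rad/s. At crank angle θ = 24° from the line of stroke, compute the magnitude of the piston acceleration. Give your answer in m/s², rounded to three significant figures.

537

ω = 113.1 rad/s
x(θ) = r cosθ + √(L² − r² sin²θ); with ω constant, a = ω²·d²x/dθ².
d²x/dθ² = −r cosθ − r²(cos2θ)/√u − r⁴ sin²2θ/(4u^{3/2}),  u = L² − r² sin²θ = 0.0334863 m².
Substituting r = 0.0396 m, L = 0.1837 m, θ = 24°: d²x/dθ² = -0.041966 m.
a = ω²·d²x/dθ² = (113.1)²·(-0.041966) = -536.53 m/s²;  |a| = 536.53 m/s².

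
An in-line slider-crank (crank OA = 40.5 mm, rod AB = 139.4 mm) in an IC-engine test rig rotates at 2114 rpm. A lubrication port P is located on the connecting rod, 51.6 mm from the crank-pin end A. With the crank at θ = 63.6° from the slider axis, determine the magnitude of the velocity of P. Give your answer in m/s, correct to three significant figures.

ω = 221.4 rad/s.  Crank-pin speed |V_A| = rω = 8.9658 m/s, perpendicular to OA.
Rod angle: sinφ = −(r/L) sinθ ⇒ φ = -15.084°; ω_rod = −rω cosθ/√(L²−r²sin²θ) = -29.618 rad/s.
V_P = V_A + ω_rod × AP, with AP = 0.0516 m along the rod.
Components: V_Px = −rω sinθ − a·ω_rod·sinφ = -8.4285 m/s;  V_Py = rω cosθ + a·ω_rod·cosφ = +2.5109 m/s.
|V_P| = √(V_Px² + V_Py²) = 8.7945 m/s.

8.79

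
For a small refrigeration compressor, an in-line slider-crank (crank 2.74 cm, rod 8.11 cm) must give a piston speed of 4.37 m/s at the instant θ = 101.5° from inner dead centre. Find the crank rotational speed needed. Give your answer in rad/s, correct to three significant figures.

175

For an in-line slider-crank, |v_piston| = rω|sinθ|·[1 + r cosθ/√(L² − r² sin²θ)].
With r = 0.0274 m, L = 0.0811 m, θ = 101.5°: the bracketed kinematic factor |dx/dθ| = 0.024933 m.
ω = v/|dx/dθ| = 4.37/0.024933 = 175.27 rad/s.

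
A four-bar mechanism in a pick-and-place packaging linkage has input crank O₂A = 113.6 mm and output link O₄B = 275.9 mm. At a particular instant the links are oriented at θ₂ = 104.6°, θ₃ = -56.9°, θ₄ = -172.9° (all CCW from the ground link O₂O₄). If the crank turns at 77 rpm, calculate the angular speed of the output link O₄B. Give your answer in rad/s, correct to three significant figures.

ω₂ = 8.063 rad/s (from 77 rpm).
Differentiating the loop-closure r₂e^{iθ₂}+r₃e^{iθ₃}=r₁+r₄e^{iθ₄} gives r₂ω₂e^{iθ₂}+r₃ω₃e^{iθ₃}=r₄ω₄e^{iθ₄}.
Eliminating the other unknown: ω₄ = r₂ω₂ sin(θ₂−θ₃) / [r₄ sin(θ₄−θ₃)].
Numerator sine = +0.31730; denominator sine = -0.89879.
Result = 0.1136·8.063·(+0.31730) / (0.2759·(-0.89879)) = -1.1721 rad/s; magnitude 1.1721 rad/s.

1.17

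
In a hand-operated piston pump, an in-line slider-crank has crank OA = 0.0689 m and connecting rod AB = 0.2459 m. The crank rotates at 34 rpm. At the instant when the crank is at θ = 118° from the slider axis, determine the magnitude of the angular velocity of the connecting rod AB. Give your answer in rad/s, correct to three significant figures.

ω = 3.56 rad/s (converted from 34 rpm).
The rod makes angle φ with the slider axis where L sinφ = r sinθ; differentiating, L cosφ·φ̇ = r ω cosθ.
L cosφ = √(L² − r² sin²θ) = 0.23826 m.
|ω_rod| = r ω |cosθ| / √(L² − r² sin²θ) = 0.0689·3.56·0.46947/0.23826 = 0.48338 rad/s.

0.483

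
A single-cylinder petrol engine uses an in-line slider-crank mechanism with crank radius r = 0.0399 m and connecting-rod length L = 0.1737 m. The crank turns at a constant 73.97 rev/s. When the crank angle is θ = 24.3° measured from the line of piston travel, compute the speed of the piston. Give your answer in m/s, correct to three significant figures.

9.24

ω = 2π·74 = 464.8 rad/s
For an in-line slider-crank, x = r cosθ + √(L² − r² sin²θ), so v = −rω sinθ·[1 + r cosθ/√(L² − r² sin²θ)].
With r = 0.0399 m, L = 0.1737 m, θ = 24.3°: √(L² − r² sin²θ) = 0.17292 m.
v = −0.0399·464.8·0.41151·[1 + 0.0399·0.91140/0.17292] = -9.236 m/s.
|v| = 9.236 m/s.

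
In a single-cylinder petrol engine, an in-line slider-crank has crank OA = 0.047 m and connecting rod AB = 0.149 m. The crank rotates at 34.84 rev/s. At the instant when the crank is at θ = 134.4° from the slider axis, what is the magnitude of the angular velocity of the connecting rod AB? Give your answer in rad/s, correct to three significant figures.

49.6

ω = 218.9 rad/s (converted from 34.84 rev/s).
The rod makes angle φ with the slider axis where L sinφ = r sinθ; differentiating, L cosφ·φ̇ = r ω cosθ.
L cosφ = √(L² − r² sin²θ) = 0.14517 m.
|ω_rod| = r ω |cosθ| / √(L² − r² sin²θ) = 0.047·218.9·0.69966/0.14517 = 49.588 rad/s.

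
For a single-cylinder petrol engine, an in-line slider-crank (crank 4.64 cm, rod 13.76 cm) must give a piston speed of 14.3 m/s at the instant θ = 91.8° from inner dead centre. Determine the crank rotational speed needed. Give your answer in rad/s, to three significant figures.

312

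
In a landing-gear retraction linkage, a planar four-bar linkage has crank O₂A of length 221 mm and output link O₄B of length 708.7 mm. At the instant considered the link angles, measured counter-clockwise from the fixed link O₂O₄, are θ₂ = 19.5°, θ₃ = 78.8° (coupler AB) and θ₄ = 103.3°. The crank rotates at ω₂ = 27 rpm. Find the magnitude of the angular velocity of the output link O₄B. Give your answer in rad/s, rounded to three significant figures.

ω₂ = 2.827 rad/s (from 27 rpm).
Differentiating the loop-closure r₂e^{iθ₂}+r₃e^{iθ₃}=r₁+r₄e^{iθ₄} gives r₂ω₂e^{iθ₂}+r₃ω₃e^{iθ₃}=r₄ω₄e^{iθ₄}.
Eliminating the other unknown: ω₄ = r₂ω₂ sin(θ₂−θ₃) / [r₄ sin(θ₄−θ₃)].
Numerator sine = -0.85985; denominator sine = +0.41469.
Result = 0.221·2.827·(-0.85985) / (0.7087·(+0.41469)) = -1.8282 rad/s; magnitude 1.8282 rad/s.

1.83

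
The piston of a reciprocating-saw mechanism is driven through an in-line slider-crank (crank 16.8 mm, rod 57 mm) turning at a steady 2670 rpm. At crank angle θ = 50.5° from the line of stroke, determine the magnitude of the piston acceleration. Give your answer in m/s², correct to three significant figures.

768

ω = 2π·2670/60 = 279.6 rad/s
x(θ) = r cosθ + √(L² − r² sin²θ); with ω constant, a = ω²·d²x/dθ².
d²x/dθ² = −r cosθ − r²(cos2θ)/√u − r⁴ sin²2θ/(4u^{3/2}),  u = L² − r² sin²θ = 0.00308095 m².
Substituting r = 0.0168 m, L = 0.057 m, θ = 50.5°: d²x/dθ² = -0.0098281 m.
a = ω²·d²x/dθ² = (279.6)²·(-0.0098281) = -768.33 m/s²;  |a| = 768.33 m/s².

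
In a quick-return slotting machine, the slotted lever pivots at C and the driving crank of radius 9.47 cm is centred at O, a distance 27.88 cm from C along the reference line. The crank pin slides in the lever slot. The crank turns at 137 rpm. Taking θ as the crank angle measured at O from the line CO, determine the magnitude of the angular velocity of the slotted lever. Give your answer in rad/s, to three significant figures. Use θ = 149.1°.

4.74

ω = 14.35 rad/s (from 137 rpm).
Crank pin A relative to C: A = (d + r cosθ, r sinθ); lever angle φ = atan2(r sinθ, d + r cosθ).
Differentiating tanφ: φ̇ = rω(d cosθ + r)/(d² + r² + 2dr cosθ).
d² + r² + 2dr cosθ = |CA|² = 0.0413877 m²;  d cosθ + r = -0.14453 m.
|ω_lever| = |0.0947·14.35·-0.14453| / 0.0413877 = 4.7444 rad/s.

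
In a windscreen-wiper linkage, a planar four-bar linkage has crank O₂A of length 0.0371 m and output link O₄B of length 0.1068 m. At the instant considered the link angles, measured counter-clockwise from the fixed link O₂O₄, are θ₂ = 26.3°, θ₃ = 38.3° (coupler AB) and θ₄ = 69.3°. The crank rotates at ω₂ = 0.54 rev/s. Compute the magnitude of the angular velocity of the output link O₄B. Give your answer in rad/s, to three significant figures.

0.476

ω₂ = 3.393 rad/s (from 0.54 rev/s).
Differentiating the loop-closure r₂e^{iθ₂}+r₃e^{iθ₃}=r₁+r₄e^{iθ₄} gives r₂ω₂e^{iθ₂}+r₃ω₃e^{iθ₃}=r₄ω₄e^{iθ₄}.
Eliminating the other unknown: ω₄ = r₂ω₂ sin(θ₂−θ₃) / [r₄ sin(θ₄−θ₃)].
Numerator sine = -0.20791; denominator sine = +0.51504.
Result = 0.0371·3.393·(-0.20791) / (0.1068·(+0.51504)) = -0.47579 rad/s; magnitude 0.47579 rad/s.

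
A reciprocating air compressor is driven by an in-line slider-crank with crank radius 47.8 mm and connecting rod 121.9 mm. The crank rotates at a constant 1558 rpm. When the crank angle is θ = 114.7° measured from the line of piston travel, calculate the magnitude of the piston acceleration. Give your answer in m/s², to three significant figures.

866

ω = 2π·1558/60 = 163.2 rad/s
x(θ) = r cosθ + √(L² − r² sin²θ); with ω constant, a = ω²·d²x/dθ².
d²x/dθ² = −r cosθ − r²(cos2θ)/√u − r⁴ sin²2θ/(4u^{3/2}),  u = L² − r² sin²θ = 0.0129737 m².
Substituting r = 0.0478 m, L = 0.1219 m, θ = 114.7°: d²x/dθ² = +0.032519 m.
a = ω²·d²x/dθ² = (163.2)²·(+0.032519) = +865.63 m/s²;  |a| = 865.63 m/s².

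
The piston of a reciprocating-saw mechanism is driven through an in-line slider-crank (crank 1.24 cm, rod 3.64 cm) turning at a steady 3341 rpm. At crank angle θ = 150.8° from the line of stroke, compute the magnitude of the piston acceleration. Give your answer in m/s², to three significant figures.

1040

ω = 2π·3341/60 = 349.9 rad/s
x(θ) = r cosθ + √(L² − r² sin²θ); with ω constant, a = ω²·d²x/dθ².
d²x/dθ² = −r cosθ − r²(cos2θ)/√u − r⁴ sin²2θ/(4u^{3/2}),  u = L² − r² sin²θ = 0.00128836 m².
Substituting r = 0.0124 m, L = 0.0364 m, θ = 150.8°: d²x/dθ² = +0.0084869 m.
a = ω²·d²x/dθ² = (349.9)²·(+0.0084869) = +1038.9 m/s²;  |a| = 1038.9 m/s².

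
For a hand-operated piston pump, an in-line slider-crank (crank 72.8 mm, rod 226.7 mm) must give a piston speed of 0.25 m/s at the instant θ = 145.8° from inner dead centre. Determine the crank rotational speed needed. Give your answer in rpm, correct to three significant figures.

79.9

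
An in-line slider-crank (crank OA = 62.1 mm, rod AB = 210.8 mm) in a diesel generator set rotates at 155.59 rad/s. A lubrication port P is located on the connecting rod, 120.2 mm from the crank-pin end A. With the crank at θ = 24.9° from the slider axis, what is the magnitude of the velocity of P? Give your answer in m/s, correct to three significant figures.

ω = 155.6 rad/s.  Crank-pin speed |V_A| = rω = 9.6621 m/s, perpendicular to OA.
Rod angle: sinφ = −(r/L) sinθ ⇒ φ = -7.125°; ω_rod = −rω cosθ/√(L²−r²sin²θ) = -41.898 rad/s.
V_P = V_A + ω_rod × AP, with AP = 0.1202 m along the rod.
Components: V_Px = −rω sinθ − a·ω_rod·sinφ = -4.6928 m/s;  V_Py = rω cosθ + a·ω_rod·cosφ = +3.7667 m/s.
|V_P| = √(V_Px² + V_Py²) = 6.0175 m/s.

6.02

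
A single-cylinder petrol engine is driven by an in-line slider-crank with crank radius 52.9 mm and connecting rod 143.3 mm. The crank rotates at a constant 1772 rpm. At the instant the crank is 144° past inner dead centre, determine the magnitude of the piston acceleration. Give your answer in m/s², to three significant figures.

1240

ω = 2π·1772/60 = 185.6 rad/s
x(θ) = r cosθ + √(L² − r² sin²θ); with ω constant, a = ω²·d²x/dθ².
d²x/dθ² = −r cosθ − r²(cos2θ)/√u − r⁴ sin²2θ/(4u^{3/2}),  u = L² − r² sin²θ = 0.0195681 m².
Substituting r = 0.0529 m, L = 0.1433 m, θ = 144°: d²x/dθ² = +0.035968 m.
a = ω²·d²x/dθ² = (185.6)²·(+0.035968) = +1238.5 m/s²;  |a| = 1238.5 m/s².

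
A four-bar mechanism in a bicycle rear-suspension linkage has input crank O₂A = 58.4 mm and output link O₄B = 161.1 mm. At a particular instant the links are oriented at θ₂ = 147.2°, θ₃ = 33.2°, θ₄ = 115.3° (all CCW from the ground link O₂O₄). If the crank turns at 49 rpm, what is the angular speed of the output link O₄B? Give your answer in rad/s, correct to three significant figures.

ω₂ = 5.131 rad/s (from 49 rpm).
Differentiating the loop-closure r₂e^{iθ₂}+r₃e^{iθ₃}=r₁+r₄e^{iθ₄} gives r₂ω₂e^{iθ₂}+r₃ω₃e^{iθ₃}=r₄ω₄e^{iθ₄}.
Eliminating the other unknown: ω₄ = r₂ω₂ sin(θ₂−θ₃) / [r₄ sin(θ₄−θ₃)].
Numerator sine = +0.91355; denominator sine = +0.99051.
Result = 0.0584·5.131·(+0.91355) / (0.1611·(+0.99051)) = +1.7156 rad/s; magnitude 1.7156 rad/s.

1.72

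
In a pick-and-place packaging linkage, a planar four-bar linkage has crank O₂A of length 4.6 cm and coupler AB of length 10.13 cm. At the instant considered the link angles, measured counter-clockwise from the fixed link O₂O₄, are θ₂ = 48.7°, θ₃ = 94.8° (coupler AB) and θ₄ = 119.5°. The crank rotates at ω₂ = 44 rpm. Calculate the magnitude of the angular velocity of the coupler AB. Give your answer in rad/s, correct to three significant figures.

ω₂ = 4.608 rad/s (from 44 rpm).
Differentiating the loop-closure r₂e^{iθ₂}+r₃e^{iθ₃}=r₁+r₄e^{iθ₄} gives r₂ω₂e^{iθ₂}+r₃ω₃e^{iθ₃}=r₄ω₄e^{iθ₄}.
Eliminating the other unknown: ω₃ = r₂ω₂ sin(θ₄−θ₂) / [r₃ sin(θ₃−θ₄)].
Numerator sine = +0.94438; denominator sine = -0.41787.
Result = 0.046·4.608·(+0.94438) / (0.1013·(-0.41787)) = -4.7286 rad/s; magnitude 4.7286 rad/s.

4.73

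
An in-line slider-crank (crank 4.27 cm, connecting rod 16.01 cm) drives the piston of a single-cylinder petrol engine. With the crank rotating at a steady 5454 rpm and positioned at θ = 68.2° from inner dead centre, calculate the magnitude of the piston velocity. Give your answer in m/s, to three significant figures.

ω = 2π·5454/60 = 571.1 rad/s
For an in-line slider-crank, x = r cosθ + √(L² − r² sin²θ), so v = −rω sinθ·[1 + r cosθ/√(L² − r² sin²θ)].
With r = 0.0427 m, L = 0.1601 m, θ = 68.2°: √(L² − r² sin²θ) = 0.15511 m.
v = −0.0427·571.1·0.92849·[1 + 0.0427·0.37137/0.15511] = -24.959 m/s.
|v| = 24.959 m/s.

25.0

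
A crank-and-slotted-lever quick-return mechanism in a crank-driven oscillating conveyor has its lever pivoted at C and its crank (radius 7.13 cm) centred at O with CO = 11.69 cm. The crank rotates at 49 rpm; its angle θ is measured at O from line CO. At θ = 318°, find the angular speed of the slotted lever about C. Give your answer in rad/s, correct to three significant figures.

ω = 5.131 rad/s (from 49 rpm).
Crank pin A relative to C: A = (d + r cosθ, r sinθ); lever angle φ = atan2(r sinθ, d + r cosθ).
Differentiating tanφ: φ̇ = rω(d cosθ + r)/(d² + r² + 2dr cosθ).
d² + r² + 2dr cosθ = |CA|² = 0.0311375 m²;  d cosθ + r = +0.15817 m.
|ω_lever| = |0.0713·5.131·+0.15817| / 0.0311375 = 1.8585 rad/s.

1.86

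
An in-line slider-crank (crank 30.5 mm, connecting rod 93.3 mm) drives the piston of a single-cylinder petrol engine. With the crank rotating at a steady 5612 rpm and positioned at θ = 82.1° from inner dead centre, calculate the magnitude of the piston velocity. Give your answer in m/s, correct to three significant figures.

ω = 2π·5612/60 = 587.7 rad/s
For an in-line slider-crank, x = r cosθ + √(L² − r² sin²θ), so v = −rω sinθ·[1 + r cosθ/√(L² − r² sin²θ)].
With r = 0.0305 m, L = 0.0933 m, θ = 82.1°: √(L² − r² sin²θ) = 0.088274 m.
v = −0.0305·587.7·0.99051·[1 + 0.0305·0.13744/0.088274] = -18.597 m/s.
|v| = 18.597 m/s.

18.6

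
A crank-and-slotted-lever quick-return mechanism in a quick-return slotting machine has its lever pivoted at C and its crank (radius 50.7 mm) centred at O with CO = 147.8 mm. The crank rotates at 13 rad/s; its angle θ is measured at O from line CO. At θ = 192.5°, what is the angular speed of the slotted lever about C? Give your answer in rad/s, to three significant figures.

ω = 13 rad/s
Crank pin A relative to C: A = (d + r cosθ, r sinθ); lever angle φ = atan2(r sinθ, d + r cosθ).
Differentiating tanφ: φ̇ = rω(d cosθ + r)/(d² + r² + 2dr cosθ).
d² + r² + 2dr cosθ = |CA|² = 0.00978366 m²;  d cosθ + r = -0.093597 m.
|ω_lever| = |0.0507·13·-0.093597| / 0.00978366 = 6.3054 rad/s.

6.31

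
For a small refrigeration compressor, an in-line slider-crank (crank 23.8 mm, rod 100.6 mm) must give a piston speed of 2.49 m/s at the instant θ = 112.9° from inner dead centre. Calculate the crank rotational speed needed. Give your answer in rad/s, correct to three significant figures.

For an in-line slider-crank, |v_piston| = rω|sinθ|·[1 + r cosθ/√(L² − r² sin²θ)].
With r = 0.0238 m, L = 0.1006 m, θ = 112.9°: the bracketed kinematic factor |dx/dθ| = 0.019856 m.
ω = v/|dx/dθ| = 2.49/0.019856 = 125.4 rad/s.

125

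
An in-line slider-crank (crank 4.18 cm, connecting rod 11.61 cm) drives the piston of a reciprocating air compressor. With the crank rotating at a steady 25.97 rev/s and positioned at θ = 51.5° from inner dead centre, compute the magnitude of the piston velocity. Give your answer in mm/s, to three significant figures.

6580

ω = 2π·26 = 163.2 rad/s
For an in-line slider-crank, x = r cosθ + √(L² − r² sin²θ), so v = −rω sinθ·[1 + r cosθ/√(L² − r² sin²θ)].
With r = 0.0418 m, L = 0.1161 m, θ = 51.5°: √(L² − r² sin²θ) = 0.1114 m.
v = −0.0418·163.2·0.78261·[1 + 0.0418·0.62251/0.1114] = -6.5848 m/s.
|v| = 6.5848 m/s = 6584.8 mm/s.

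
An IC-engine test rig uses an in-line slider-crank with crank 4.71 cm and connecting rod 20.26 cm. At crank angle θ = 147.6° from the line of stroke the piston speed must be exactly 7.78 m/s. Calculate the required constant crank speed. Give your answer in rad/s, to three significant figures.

384

For an in-line slider-crank, |v_piston| = rω|sinθ|·[1 + r cosθ/√(L² − r² sin²θ)].
With r = 0.0471 m, L = 0.2026 m, θ = 147.6°: the bracketed kinematic factor |dx/dθ| = 0.020245 m.
ω = v/|dx/dθ| = 7.78/0.020245 = 384.3 rad/s.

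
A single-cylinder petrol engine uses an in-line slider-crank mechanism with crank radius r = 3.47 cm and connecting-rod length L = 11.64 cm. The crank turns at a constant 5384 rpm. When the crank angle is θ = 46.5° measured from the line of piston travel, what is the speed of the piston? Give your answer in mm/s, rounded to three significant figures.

ω = 2π·5384/60 = 563.8 rad/s
For an in-line slider-crank, x = r cosθ + √(L² − r² sin²θ), so v = −rω sinθ·[1 + r cosθ/√(L² − r² sin²θ)].
With r = 0.0347 m, L = 0.1164 m, θ = 46.5°: √(L² − r² sin²θ) = 0.11365 m.
v = −0.0347·563.8·0.72537·[1 + 0.0347·0.68835/0.11365] = -17.174 m/s.
|v| = 17.174 m/s = 17174 mm/s.

17200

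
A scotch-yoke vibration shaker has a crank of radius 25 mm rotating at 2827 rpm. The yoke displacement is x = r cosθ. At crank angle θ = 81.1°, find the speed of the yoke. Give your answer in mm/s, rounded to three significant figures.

ω = 296 rad/s (from 2827 rpm).
x = r cosθ ⇒ ẋ = −rω sinθ.
|v| = rω|sinθ| = 0.025·296·|sin 81.1°| = 7.312 m/s = 7312 mm/s.

7310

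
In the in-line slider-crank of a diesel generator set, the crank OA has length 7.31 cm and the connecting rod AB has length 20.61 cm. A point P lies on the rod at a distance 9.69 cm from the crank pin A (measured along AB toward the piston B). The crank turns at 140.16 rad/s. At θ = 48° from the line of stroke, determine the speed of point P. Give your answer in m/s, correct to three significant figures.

ω = 140.2 rad/s.  Crank-pin speed |V_A| = rω = 10.246 m/s, perpendicular to OA.
Rod angle: sinφ = −(r/L) sinθ ⇒ φ = -15.283°; ω_rod = −rω cosθ/√(L²−r²sin²θ) = -34.483 rad/s.
V_P = V_A + ω_rod × AP, with AP = 0.0969 m along the rod.
Components: V_Px = −rω sinθ − a·ω_rod·sinφ = -8.4948 m/s;  V_Py = rω cosθ + a·ω_rod·cosφ = +3.6324 m/s.
|V_P| = √(V_Px² + V_Py²) = 9.2388 m/s.

9.24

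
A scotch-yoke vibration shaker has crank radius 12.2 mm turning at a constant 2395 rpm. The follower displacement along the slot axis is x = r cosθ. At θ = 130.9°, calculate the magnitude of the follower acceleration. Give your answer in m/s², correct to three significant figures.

ω = 250.8 rad/s (from 2395 rpm).
x = r cosθ ⇒ ẍ = −rω² cosθ (ω constant).
|a| = rω²|cosθ| = 0.0122·(250.8)²·|cos 130.9°| = 502.46 m/s².

502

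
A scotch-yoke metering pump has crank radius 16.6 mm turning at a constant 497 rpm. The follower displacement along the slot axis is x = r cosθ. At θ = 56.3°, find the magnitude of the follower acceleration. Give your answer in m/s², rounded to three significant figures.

24.9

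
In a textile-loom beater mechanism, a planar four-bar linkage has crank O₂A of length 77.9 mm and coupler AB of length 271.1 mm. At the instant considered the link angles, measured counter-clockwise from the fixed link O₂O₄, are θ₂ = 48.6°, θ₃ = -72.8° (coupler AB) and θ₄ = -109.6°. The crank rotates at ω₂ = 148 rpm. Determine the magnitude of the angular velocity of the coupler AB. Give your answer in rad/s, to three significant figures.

2.76

ω₂ = 15.5 rad/s (from 148 rpm).
Differentiating the loop-closure r₂e^{iθ₂}+r₃e^{iθ₃}=r₁+r₄e^{iθ₄} gives r₂ω₂e^{iθ₂}+r₃ω₃e^{iθ₃}=r₄ω₄e^{iθ₄}.
Eliminating the other unknown: ω₃ = r₂ω₂ sin(θ₄−θ₂) / [r₃ sin(θ₃−θ₄)].
Numerator sine = -0.37137; denominator sine = +0.59902.
Result = 0.0779·15.5·(-0.37137) / (0.2711·(+0.59902)) = -2.761 rad/s; magnitude 2.761 rad/s.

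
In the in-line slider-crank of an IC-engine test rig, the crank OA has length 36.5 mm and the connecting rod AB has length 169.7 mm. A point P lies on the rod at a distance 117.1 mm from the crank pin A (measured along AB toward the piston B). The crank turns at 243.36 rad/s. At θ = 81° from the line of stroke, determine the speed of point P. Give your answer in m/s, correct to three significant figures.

ω = 243.4 rad/s.  Crank-pin speed |V_A| = rω = 8.8826 m/s, perpendicular to OA.
Rod angle: sinφ = −(r/L) sinθ ⇒ φ = -12.265°; ω_rod = −rω cosθ/√(L²−r²sin²θ) = -8.3795 rad/s.
V_P = V_A + ω_rod × AP, with AP = 0.1171 m along the rod.
Components: V_Px = −rω sinθ − a·ω_rod·sinφ = -8.9817 m/s;  V_Py = rω cosθ + a·ω_rod·cosφ = +0.4307 m/s.
|V_P| = √(V_Px² + V_Py²) = 8.9921 m/s.

8.99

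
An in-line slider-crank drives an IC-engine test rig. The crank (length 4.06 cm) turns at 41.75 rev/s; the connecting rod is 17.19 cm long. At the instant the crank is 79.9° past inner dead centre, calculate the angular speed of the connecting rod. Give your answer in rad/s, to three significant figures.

11.2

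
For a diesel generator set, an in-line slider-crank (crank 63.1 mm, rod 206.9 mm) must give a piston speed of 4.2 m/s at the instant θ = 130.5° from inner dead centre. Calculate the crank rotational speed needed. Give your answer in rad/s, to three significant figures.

For an in-line slider-crank, |v_piston| = rω|sinθ|·[1 + r cosθ/√(L² − r² sin²θ)].
With r = 0.0631 m, L = 0.2069 m, θ = 130.5°: the bracketed kinematic factor |dx/dθ| = 0.038212 m.
ω = v/|dx/dθ| = 4.2/0.038212 = 109.91 rad/s.

110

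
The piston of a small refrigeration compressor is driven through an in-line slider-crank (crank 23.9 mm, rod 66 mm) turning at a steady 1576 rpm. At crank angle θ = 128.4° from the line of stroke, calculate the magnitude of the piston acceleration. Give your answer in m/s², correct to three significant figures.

452

ω = 2π·1576/60 = 165 rad/s
x(θ) = r cosθ + √(L² − r² sin²θ); with ω constant, a = ω²·d²x/dθ².
d²x/dθ² = −r cosθ − r²(cos2θ)/√u − r⁴ sin²2θ/(4u^{3/2}),  u = L² − r² sin²θ = 0.00400518 m².
Substituting r = 0.0239 m, L = 0.066 m, θ = 128.4°: d²x/dθ² = +0.016601 m.
a = ω²·d²x/dθ² = (165)²·(+0.016601) = +452.18 m/s²;  |a| = 452.18 m/s².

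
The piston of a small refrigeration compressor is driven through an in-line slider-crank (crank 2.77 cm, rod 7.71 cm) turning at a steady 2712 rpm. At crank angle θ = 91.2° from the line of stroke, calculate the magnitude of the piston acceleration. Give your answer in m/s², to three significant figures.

ω = 2π·2712/60 = 284 rad/s
x(θ) = r cosθ + √(L² − r² sin²θ); with ω constant, a = ω²·d²x/dθ².
d²x/dθ² = −r cosθ − r²(cos2θ)/√u − r⁴ sin²2θ/(4u^{3/2}),  u = L² − r² sin²θ = 0.00517746 m².
Substituting r = 0.0277 m, L = 0.0771 m, θ = 91.2°: d²x/dθ² = +0.011234 m.
a = ω²·d²x/dθ² = (284)²·(+0.011234) = +906.06 m/s²;  |a| = 906.06 m/s².

906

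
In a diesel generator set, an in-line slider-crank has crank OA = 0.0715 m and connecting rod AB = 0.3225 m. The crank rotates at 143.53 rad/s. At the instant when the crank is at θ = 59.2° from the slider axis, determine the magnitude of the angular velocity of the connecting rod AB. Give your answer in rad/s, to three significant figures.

ω = 143.5 rad/s
The rod makes angle φ with the slider axis where L sinφ = r sinθ; differentiating, L cosφ·φ̇ = r ω cosθ.
L cosφ = √(L² − r² sin²θ) = 0.3166 m.
|ω_rod| = r ω |cosθ| / √(L² − r² sin²θ) = 0.0715·143.5·0.51204/0.3166 = 16.598 rad/s.

16.6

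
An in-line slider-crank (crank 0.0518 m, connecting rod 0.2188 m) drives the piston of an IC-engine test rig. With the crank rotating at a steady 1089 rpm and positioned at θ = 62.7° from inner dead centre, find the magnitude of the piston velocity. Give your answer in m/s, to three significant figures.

5.83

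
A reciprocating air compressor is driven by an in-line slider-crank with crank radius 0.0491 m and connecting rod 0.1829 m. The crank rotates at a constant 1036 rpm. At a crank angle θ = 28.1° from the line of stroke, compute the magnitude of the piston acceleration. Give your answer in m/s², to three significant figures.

ω = 2π·1036/60 = 108.5 rad/s
x(θ) = r cosθ + √(L² − r² sin²θ); with ω constant, a = ω²·d²x/dθ².
d²x/dθ² = −r cosθ − r²(cos2θ)/√u − r⁴ sin²2θ/(4u^{3/2}),  u = L² − r² sin²θ = 0.0329176 m².
Substituting r = 0.0491 m, L = 0.1829 m, θ = 28.1°: d²x/dθ² = -0.050872 m.
a = ω²·d²x/dθ² = (108.5)²·(-0.050872) = -598.77 m/s²;  |a| = 598.77 m/s².

599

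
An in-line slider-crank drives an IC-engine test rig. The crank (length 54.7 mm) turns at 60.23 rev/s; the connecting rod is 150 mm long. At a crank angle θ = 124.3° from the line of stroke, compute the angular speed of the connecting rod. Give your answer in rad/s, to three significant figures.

81.6

ω = 378.4 rad/s (converted from 60.23 rev/s).
The rod makes angle φ with the slider axis where L sinφ = r sinθ; differentiating, L cosφ·φ̇ = r ω cosθ.
L cosφ = √(L² − r² sin²θ) = 0.14303 m.
|ω_rod| = r ω |cosθ| / √(L² − r² sin²θ) = 0.0547·378.4·0.56353/0.14303 = 81.557 rad/s.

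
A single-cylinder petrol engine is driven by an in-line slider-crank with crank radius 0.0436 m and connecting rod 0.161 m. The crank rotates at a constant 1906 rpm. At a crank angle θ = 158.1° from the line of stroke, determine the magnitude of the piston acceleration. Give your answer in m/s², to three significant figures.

1270

ω = 2π·1906/60 = 199.6 rad/s
x(θ) = r cosθ + √(L² − r² sin²θ); with ω constant, a = ω²·d²x/dθ².
d²x/dθ² = −r cosθ − r²(cos2θ)/√u − r⁴ sin²2θ/(4u^{3/2}),  u = L² − r² sin²θ = 0.0256565 m².
Substituting r = 0.0436 m, L = 0.161 m, θ = 158.1°: d²x/dθ² = +0.031783 m.
a = ω²·d²x/dθ² = (199.6)²·(+0.031783) = +1266.2 m/s²;  |a| = 1266.2 m/s².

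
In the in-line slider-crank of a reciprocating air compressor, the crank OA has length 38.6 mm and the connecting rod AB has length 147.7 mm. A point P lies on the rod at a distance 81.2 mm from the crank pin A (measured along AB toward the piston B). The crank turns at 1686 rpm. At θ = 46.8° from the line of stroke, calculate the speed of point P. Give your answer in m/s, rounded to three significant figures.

5.86

ω = 176.6 rad/s.  Crank-pin speed |V_A| = rω = 6.8151 m/s, perpendicular to OA.
Rod angle: sinφ = −(r/L) sinθ ⇒ φ = -10.982°; ω_rod = −rω cosθ/√(L²−r²sin²θ) = -32.175 rad/s.
V_P = V_A + ω_rod × AP, with AP = 0.0812 m along the rod.
Components: V_Px = −rω sinθ − a·ω_rod·sinφ = -5.4657 m/s;  V_Py = rω cosθ + a·ω_rod·cosφ = +2.1005 m/s.
|V_P| = √(V_Px² + V_Py²) = 5.8555 m/s.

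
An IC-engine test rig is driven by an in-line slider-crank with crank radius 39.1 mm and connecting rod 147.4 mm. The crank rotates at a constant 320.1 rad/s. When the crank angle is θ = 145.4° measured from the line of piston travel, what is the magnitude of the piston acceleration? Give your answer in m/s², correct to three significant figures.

ω = 320.1 rad/s
x(θ) = r cosθ + √(L² − r² sin²θ); with ω constant, a = ω²·d²x/dθ².
d²x/dθ² = −r cosθ − r²(cos2θ)/√u − r⁴ sin²2θ/(4u^{3/2}),  u = L² − r² sin²θ = 0.0212338 m².
Substituting r = 0.0391 m, L = 0.1474 m, θ = 145.4°: d²x/dθ² = +0.028294 m.
a = ω²·d²x/dθ² = (320.1)²·(+0.028294) = +2899.1 m/s²;  |a| = 2899.1 m/s².

2900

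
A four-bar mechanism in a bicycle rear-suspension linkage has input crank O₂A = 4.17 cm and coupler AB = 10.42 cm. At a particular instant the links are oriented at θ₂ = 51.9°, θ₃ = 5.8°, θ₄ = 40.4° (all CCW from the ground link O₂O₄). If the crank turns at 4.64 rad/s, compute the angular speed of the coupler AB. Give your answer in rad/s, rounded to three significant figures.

ω₂ = 4.64 rad/s
Differentiating the loop-closure r₂e^{iθ₂}+r₃e^{iθ₃}=r₁+r₄e^{iθ₄} gives r₂ω₂e^{iθ₂}+r₃ω₃e^{iθ₃}=r₄ω₄e^{iθ₄}.
Eliminating the other unknown: ω₃ = r₂ω₂ sin(θ₄−θ₂) / [r₃ sin(θ₃−θ₄)].
Numerator sine = -0.19937; denominator sine = -0.56784.
Result = 0.0417·4.64·(-0.19937) / (0.1042·(-0.56784)) = +0.65195 rad/s; magnitude 0.65195 rad/s.

0.652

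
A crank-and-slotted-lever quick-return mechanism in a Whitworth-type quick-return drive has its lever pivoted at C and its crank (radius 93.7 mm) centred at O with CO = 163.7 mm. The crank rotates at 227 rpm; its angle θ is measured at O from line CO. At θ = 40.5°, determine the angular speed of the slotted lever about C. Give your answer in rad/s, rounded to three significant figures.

ω = 23.77 rad/s (from 227 rpm).
Crank pin A relative to C: A = (d + r cosθ, r sinθ); lever angle φ = atan2(r sinθ, d + r cosθ).
Differentiating tanφ: φ̇ = rω(d cosθ + r)/(d² + r² + 2dr cosθ).
d² + r² + 2dr cosθ = |CA|² = 0.0589046 m²;  d cosθ + r = +0.21818 m.
|ω_lever| = |0.0937·23.77·+0.21818| / 0.0589046 = 8.25 rad/s.

8.25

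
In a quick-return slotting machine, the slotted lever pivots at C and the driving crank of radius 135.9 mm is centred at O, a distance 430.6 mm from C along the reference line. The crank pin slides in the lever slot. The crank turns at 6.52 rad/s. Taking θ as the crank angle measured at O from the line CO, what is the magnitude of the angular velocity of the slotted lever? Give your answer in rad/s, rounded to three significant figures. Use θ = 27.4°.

1.49

ω = 6.52 rad/s
Crank pin A relative to C: A = (d + r cosθ, r sinθ); lever angle φ = atan2(r sinθ, d + r cosθ).
Differentiating tanφ: φ̇ = rω(d cosθ + r)/(d² + r² + 2dr cosθ).
d² + r² + 2dr cosθ = |CA|² = 0.307792 m²;  d cosθ + r = +0.51819 m.
|ω_lever| = |0.1359·6.52·+0.51819| / 0.307792 = 1.4918 rad/s.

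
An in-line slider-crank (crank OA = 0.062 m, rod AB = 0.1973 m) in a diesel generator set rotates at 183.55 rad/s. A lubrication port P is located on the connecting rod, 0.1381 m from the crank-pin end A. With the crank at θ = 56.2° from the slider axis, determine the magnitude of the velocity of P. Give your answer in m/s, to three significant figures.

ω = 183.6 rad/s.  Crank-pin speed |V_A| = rω = 11.38 m/s, perpendicular to OA.
Rod angle: sinφ = −(r/L) sinθ ⇒ φ = -15.137°; ω_rod = −rω cosθ/√(L²−r²sin²θ) = -33.24 rad/s.
V_P = V_A + ω_rod × AP, with AP = 0.1381 m along the rod.
Components: V_Px = −rω sinθ − a·ω_rod·sinφ = -10.655 m/s;  V_Py = rω cosθ + a·ω_rod·cosφ = +1.8995 m/s.
|V_P| = √(V_Px² + V_Py²) = 10.823 m/s.

10.8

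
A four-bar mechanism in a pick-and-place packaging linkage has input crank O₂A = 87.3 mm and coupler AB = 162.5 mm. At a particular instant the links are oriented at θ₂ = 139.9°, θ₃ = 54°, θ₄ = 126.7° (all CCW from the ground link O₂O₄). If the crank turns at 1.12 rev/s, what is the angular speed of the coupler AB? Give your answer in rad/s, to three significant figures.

ω₂ = 7.037 rad/s (from 1.12 rev/s).
Differentiating the loop-closure r₂e^{iθ₂}+r₃e^{iθ₃}=r₁+r₄e^{iθ₄} gives r₂ω₂e^{iθ₂}+r₃ω₃e^{iθ₃}=r₄ω₄e^{iθ₄}.
Eliminating the other unknown: ω₃ = r₂ω₂ sin(θ₄−θ₂) / [r₃ sin(θ₃−θ₄)].
Numerator sine = -0.22835; denominator sine = -0.95476.
Result = 0.0873·7.037·(-0.22835) / (0.1625·(-0.95476)) = +0.9042 rad/s; magnitude 0.9042 rad/s.

0.904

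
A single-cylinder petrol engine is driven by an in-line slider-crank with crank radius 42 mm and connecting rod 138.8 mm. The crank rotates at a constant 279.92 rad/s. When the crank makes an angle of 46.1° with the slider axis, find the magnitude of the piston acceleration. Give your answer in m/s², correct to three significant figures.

2270

ω = 279.9 rad/s
x(θ) = r cosθ + √(L² − r² sin²θ); with ω constant, a = ω²·d²x/dθ².
d²x/dθ² = −r cosθ − r²(cos2θ)/√u − r⁴ sin²2θ/(4u^{3/2}),  u = L² − r² sin²θ = 0.0183496 m².
Substituting r = 0.042 m, L = 0.1388 m, θ = 46.1°: d²x/dθ² = -0.028935 m.
a = ω²·d²x/dθ² = (279.9)²·(-0.028935) = -2267.2 m/s²;  |a| = 2267.2 m/s².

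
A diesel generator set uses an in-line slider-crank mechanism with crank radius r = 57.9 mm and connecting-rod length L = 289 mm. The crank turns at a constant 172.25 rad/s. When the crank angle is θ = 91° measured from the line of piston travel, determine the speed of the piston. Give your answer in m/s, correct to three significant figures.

ω = 172.2 rad/s
For an in-line slider-crank, x = r cosθ + √(L² − r² sin²θ), so v = −rω sinθ·[1 + r cosθ/√(L² − r² sin²θ)].
With r = 0.0579 m, L = 0.289 m, θ = 91°: √(L² − r² sin²θ) = 0.28314 m.
v = −0.0579·172.2·0.99985·[1 + 0.0579·-0.01745/0.28314] = -9.9362 m/s.
|v| = 9.9362 m/s.

9.94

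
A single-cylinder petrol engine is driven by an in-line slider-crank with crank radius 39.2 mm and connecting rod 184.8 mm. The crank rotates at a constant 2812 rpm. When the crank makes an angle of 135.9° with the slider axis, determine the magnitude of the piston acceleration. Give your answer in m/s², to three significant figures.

2410

ω = 2π·2812/60 = 294.5 rad/s
x(θ) = r cosθ + √(L² − r² sin²θ); with ω constant, a = ω²·d²x/dθ².
d²x/dθ² = −r cosθ − r²(cos2θ)/√u − r⁴ sin²2θ/(4u^{3/2}),  u = L² − r² sin²θ = 0.0334069 m².
Substituting r = 0.0392 m, L = 0.1848 m, θ = 135.9°: d²x/dθ² = +0.02779 m.
a = ω²·d²x/dθ² = (294.5)²·(+0.02779) = +2409.8 m/s²;  |a| = 2409.8 m/s².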